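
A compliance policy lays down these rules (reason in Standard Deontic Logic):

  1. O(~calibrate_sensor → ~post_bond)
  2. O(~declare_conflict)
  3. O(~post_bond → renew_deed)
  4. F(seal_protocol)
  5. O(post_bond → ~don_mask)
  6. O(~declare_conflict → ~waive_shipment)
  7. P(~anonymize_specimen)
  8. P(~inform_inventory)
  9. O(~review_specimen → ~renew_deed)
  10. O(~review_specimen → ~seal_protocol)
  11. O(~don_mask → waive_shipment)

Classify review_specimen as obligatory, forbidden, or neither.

Premise 2 states O(~declare_conflict) outright.
Applying K to premise 6 (O(~declare_conflict → ~waive_shipment)) and O(~declare_conflict) yields O(~waive_shipment).
Premise 11 is O(~don_mask → waive_shipment); contrapositively O(~waive_shipment → don_mask). Since O(~waive_shipment) holds, K gives O(don_mask).
The contrapositive of premise 5 (O(post_bond → ~don_mask)) is O(don_mask → ~post_bond), and O(don_mask) is already established, so O(~post_bond).
Premise 3 is O(~post_bond → renew_deed); since O(~post_bond), deontic closure gives O(renew_deed).
Premise 9, O(~review_specimen → ~renew_deed), contraposes to O(renew_deed → review_specimen); with O(renew_deed) we get O(review_specimen).
Premises 1, 4, 7, 8, 10 do not contribute to this derivation.
Hence review_specimen is obligatory.

Obligatory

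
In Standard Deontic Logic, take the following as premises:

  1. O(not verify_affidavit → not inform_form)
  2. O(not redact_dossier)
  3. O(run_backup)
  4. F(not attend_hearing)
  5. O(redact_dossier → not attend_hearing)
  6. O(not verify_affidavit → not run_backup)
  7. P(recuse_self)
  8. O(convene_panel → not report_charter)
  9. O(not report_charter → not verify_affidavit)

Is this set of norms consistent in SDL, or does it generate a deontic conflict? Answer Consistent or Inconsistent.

Consistent

Premise 5 is O(redact_dossier → not attend_hearing), but O(redact_dossier) is not derivable from the premises, so it does not yield O(not attend_hearing).
So O(not attend_hearing) is not derivable, and the apparent clash with O(attend_hearing) does not arise.
A world satisfying every obligation exists (e.g. attend_hearing=true, convene_panel=false, inform_form=false, recuse_self=false, redact_dossier=false, report_charter=true, run_backup=true, verify_affidavit=true); no atom is both obligatory and forbidden, so the set is consistent.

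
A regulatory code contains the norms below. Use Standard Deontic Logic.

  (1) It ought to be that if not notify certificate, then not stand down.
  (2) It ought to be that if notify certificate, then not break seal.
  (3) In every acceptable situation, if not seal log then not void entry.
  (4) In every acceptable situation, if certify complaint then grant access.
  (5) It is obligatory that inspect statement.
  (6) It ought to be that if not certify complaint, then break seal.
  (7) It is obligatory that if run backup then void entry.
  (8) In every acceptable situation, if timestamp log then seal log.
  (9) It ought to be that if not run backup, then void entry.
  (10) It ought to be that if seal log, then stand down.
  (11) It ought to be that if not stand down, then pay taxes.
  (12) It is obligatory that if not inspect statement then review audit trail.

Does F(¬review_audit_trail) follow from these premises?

No

Premise 12 is O(¬inspect_statement → review_audit_trail), but O(¬inspect_statement) is not derivable from the premises, so it does not yield O(review_audit_trail).
No other premise forces O(review_audit_trail). An ideal world satisfying every premise can still have ¬review_audit_trail true, so F(¬review_audit_trail) is not derivable.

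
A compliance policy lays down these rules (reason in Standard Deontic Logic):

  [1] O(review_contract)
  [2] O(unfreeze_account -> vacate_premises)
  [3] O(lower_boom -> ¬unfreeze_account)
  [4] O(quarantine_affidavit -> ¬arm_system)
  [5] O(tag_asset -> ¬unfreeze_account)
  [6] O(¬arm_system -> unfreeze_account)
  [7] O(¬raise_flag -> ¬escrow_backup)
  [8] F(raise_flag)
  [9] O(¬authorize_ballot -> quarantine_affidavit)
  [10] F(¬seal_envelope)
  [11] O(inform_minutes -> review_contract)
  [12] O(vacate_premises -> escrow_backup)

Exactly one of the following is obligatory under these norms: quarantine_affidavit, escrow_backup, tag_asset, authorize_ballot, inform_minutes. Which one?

authorize_ballot

F(raise_flag) at premise 8 means O(¬raise_flag).
From O(¬raise_flag) and premise 7, O(¬raise_flag -> ¬escrow_backup), we obtain O(¬escrow_backup).
Premise 12, O(vacate_premises -> escrow_backup), contraposes to O(¬escrow_backup -> ¬vacate_premises); with O(¬escrow_backup) we get O(¬vacate_premises).
Premise 2 is O(unfreeze_account -> vacate_premises); contrapositively O(¬vacate_premises -> ¬unfreeze_account). Since O(¬vacate_premises) holds, K gives O(¬unfreeze_account).
The contrapositive of premise 6 (O(¬arm_system -> unfreeze_account)) is O(¬unfreeze_account -> arm_system), and O(¬unfreeze_account) is already established, so O(arm_system).
Premise 4, O(quarantine_affidavit -> ¬arm_system), contraposes to O(arm_system -> ¬quarantine_affidavit); with O(arm_system) we get O(¬quarantine_affidavit).
The contrapositive of premise 9 (O(¬authorize_ballot -> quarantine_affidavit)) is O(¬quarantine_affidavit -> authorize_ballot), and O(¬quarantine_affidavit) is already established, so O(authorize_ballot).
So O(authorize_ballot) holds — authorize_ballot is obligatory. None of the other listed options is made obligatory by any chain of premises.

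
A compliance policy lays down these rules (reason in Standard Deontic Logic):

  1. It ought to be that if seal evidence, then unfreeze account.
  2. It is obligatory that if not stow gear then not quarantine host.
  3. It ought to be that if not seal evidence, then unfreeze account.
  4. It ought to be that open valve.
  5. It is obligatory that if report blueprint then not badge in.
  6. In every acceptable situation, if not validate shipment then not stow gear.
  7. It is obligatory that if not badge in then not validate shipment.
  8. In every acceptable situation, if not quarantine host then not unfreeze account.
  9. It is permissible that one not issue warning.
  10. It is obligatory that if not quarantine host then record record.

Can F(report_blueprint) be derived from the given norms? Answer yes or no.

Yes

Premises 3 and 1 cover both cases: O(¬seal_evidence → unfreeze_account) and O(seal_evidence → unfreeze_account). Since ¬seal_evidence ∨ seal_evidence is a tautology, O(unfreeze_account) follows.
Premise 8 is O(¬quarantine_host → ¬unfreeze_account); contrapositively O(unfreeze_account → quarantine_host). Since O(unfreeze_account) holds, K gives O(quarantine_host).
Premise 2, O(¬stow_gear → ¬quarantine_host), contraposes to O(quarantine_host → stow_gear); with O(quarantine_host) we get O(stow_gear).
Premise 6, O(¬validate_shipment → ¬stow_gear), contraposes to O(stow_gear → validate_shipment); with O(stow_gear) we get O(validate_shipment).
Premise 7 is O(¬badge_in → ¬validate_shipment); contrapositively O(validate_shipment → badge_in). Since O(validate_shipment) holds, K gives O(badge_in).
Premise 5 is O(report_blueprint → ¬badge_in); contrapositively O(badge_in → ¬report_blueprint). Since O(badge_in) holds, K gives O(¬report_blueprint).
Premises 4, 9, 10 do not contribute to this derivation.
So O(¬report_blueprint) holds, i.e. F(report_blueprint). The claim follows.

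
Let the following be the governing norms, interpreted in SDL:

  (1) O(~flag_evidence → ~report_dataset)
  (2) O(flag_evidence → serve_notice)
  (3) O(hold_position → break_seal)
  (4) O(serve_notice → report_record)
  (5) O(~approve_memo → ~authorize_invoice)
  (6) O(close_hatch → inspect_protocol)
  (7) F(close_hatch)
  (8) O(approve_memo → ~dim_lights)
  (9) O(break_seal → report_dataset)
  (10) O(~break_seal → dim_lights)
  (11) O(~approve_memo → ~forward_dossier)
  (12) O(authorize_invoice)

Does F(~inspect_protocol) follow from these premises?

No

Premise 6 is O(close_hatch → inspect_protocol), but O(close_hatch) is not derivable from the premises, so it does not yield O(inspect_protocol).
No other premise forces O(inspect_protocol). An ideal world satisfying every premise can still have ~inspect_protocol true, so F(~inspect_protocol) is not derivable.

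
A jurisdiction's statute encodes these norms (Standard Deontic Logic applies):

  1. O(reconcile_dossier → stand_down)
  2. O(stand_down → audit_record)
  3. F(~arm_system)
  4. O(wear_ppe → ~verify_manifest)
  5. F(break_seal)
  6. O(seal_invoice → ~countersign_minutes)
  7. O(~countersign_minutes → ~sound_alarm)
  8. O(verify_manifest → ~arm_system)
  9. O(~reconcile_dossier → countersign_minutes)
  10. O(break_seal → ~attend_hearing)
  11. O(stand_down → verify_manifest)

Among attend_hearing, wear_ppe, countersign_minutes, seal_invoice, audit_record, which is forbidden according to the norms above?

seal_invoice

Premise 3 is F(~arm_system), i.e. O(arm_system).
Premise 8 is O(verify_manifest → ~arm_system); contrapositively O(arm_system → ~verify_manifest). Since O(arm_system) holds, K gives O(~verify_manifest).
The contrapositive of premise 11 (O(stand_down → verify_manifest)) is O(~verify_manifest → ~stand_down), and O(~verify_manifest) is already established, so O(~stand_down).
Premise 1, O(reconcile_dossier → stand_down), contraposes to O(~stand_down → ~reconcile_dossier); with O(~stand_down) we get O(~reconcile_dossier).
From O(~reconcile_dossier) and premise 9, O(~reconcile_dossier → countersign_minutes), we obtain O(countersign_minutes).
Premise 6 is O(seal_invoice → ~countersign_minutes); contrapositively O(countersign_minutes → ~seal_invoice). Since O(countersign_minutes) holds, K gives O(~seal_invoice).
So O(~seal_invoice) holds, i.e. seal_invoice is forbidden. None of the other listed options is forbidden under the premises.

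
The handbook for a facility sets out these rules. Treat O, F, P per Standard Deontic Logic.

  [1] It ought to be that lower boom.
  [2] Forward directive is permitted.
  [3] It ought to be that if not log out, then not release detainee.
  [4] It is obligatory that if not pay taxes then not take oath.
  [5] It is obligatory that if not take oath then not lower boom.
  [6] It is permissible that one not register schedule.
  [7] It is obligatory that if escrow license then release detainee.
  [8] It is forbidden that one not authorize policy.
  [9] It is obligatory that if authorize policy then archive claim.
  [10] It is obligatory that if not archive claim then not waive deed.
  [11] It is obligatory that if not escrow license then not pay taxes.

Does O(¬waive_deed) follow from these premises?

Premise 10 is O(¬archive_claim → ¬waive_deed), but O(¬archive_claim) is not derivable from the premises, so it does not yield O(¬waive_deed).
No other premise forces O(¬waive_deed). An ideal world satisfying every premise can still have ¬waive_deed false, so O(¬waive_deed) is not derivable.

No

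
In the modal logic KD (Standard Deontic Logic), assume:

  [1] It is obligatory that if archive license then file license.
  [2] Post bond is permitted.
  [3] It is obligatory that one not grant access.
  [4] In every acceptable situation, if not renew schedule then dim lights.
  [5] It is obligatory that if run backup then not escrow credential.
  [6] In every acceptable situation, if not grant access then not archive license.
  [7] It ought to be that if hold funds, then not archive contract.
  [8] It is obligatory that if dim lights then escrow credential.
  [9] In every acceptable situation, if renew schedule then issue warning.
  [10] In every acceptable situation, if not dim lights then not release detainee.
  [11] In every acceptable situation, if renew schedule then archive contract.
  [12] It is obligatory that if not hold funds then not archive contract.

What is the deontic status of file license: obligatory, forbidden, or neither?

Premise 1 is O(archive_license → file_license), but O(archive_license) is not derivable from the premises, so it does not yield O(file_license).
No premise or chain of K-axiom applications forces O(file_license), and none forces O(¬file_license). So file_license is neither obligatory nor forbidden under these norms.

Neither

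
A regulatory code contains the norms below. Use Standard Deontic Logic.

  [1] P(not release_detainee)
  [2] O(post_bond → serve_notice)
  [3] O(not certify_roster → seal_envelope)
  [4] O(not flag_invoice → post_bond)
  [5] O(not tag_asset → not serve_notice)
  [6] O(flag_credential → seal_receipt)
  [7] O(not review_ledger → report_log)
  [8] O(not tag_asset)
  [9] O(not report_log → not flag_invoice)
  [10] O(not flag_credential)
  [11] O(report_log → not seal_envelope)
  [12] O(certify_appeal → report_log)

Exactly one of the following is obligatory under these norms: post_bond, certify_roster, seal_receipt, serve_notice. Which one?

From premise 8 we have O(not tag_asset).
From O(not tag_asset) and premise 5, O(not tag_asset → not serve_notice), we obtain O(not serve_notice).
Premise 2 is O(post_bond → serve_notice); contrapositively O(not serve_notice → not post_bond). Since O(not serve_notice) holds, K gives O(not post_bond).
The contrapositive of premise 4 (O(not flag_invoice → post_bond)) is O(not post_bond → flag_invoice), and O(not post_bond) is already established, so O(flag_invoice).
Premise 9 is O(not report_log → not flag_invoice); contrapositively O(flag_invoice → report_log). Since O(flag_invoice) holds, K gives O(report_log).
Applying K to premise 11 (O(report_log → not seal_envelope)) and O(report_log) yields O(not seal_envelope).
The contrapositive of premise 3 (O(not certify_roster → seal_envelope)) is O(not seal_envelope → certify_roster), and O(not seal_envelope) is already established, so O(certify_roster).
So O(certify_roster) holds — certify_roster is obligatory. None of the other listed options is made obligatory by any chain of premises.

certify_roster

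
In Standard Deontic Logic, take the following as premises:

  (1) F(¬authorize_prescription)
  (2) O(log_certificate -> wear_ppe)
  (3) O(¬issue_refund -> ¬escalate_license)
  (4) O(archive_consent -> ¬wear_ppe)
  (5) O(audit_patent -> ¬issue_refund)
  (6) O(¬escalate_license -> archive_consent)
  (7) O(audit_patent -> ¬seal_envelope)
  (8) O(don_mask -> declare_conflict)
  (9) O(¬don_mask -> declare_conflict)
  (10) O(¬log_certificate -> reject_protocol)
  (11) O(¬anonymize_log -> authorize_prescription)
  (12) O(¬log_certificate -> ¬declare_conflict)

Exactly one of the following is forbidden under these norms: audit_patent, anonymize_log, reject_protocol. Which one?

By case analysis on don_mask: premise 8 gives O(don_mask -> declare_conflict) and premise 9 gives O(¬don_mask -> declare_conflict), so O(declare_conflict) either way.
Premise 12 is O(¬log_certificate -> ¬declare_conflict); contrapositively O(declare_conflict -> log_certificate). Since O(declare_conflict) holds, K gives O(log_certificate).
Applying K to premise 2 (O(log_certificate -> wear_ppe)) and O(log_certificate) yields O(wear_ppe).
Premise 4, O(archive_consent -> ¬wear_ppe), contraposes to O(wear_ppe -> ¬archive_consent); with O(wear_ppe) we get O(¬archive_consent).
The contrapositive of premise 6 (O(¬escalate_license -> archive_consent)) is O(¬archive_consent -> escalate_license), and O(¬archive_consent) is already established, so O(escalate_license).
Premise 3 is O(¬issue_refund -> ¬escalate_license); contrapositively O(escalate_license -> issue_refund). Since O(escalate_license) holds, K gives O(issue_refund).
The contrapositive of premise 5 (O(audit_patent -> ¬issue_refund)) is O(issue_refund -> ¬audit_patent), and O(issue_refund) is already established, so O(¬audit_patent).
So O(¬audit_patent) holds, i.e. audit_patent is forbidden. None of the other listed options is forbidden under the premises.

audit_patent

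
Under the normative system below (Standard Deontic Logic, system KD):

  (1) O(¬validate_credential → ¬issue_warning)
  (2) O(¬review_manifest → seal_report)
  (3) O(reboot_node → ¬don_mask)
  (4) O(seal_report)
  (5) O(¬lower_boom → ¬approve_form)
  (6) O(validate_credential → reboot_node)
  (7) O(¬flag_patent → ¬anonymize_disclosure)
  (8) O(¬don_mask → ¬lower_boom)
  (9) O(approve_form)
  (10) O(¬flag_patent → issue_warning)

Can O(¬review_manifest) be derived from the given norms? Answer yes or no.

Premise 2 is O(¬review_manifest → seal_report); even if O(seal_report) held, inferring O(¬review_manifest) would be affirming the consequent — invalid.
No other premise forces O(¬review_manifest). An ideal world satisfying every premise can still have ¬review_manifest false, so O(¬review_manifest) is not derivable.

No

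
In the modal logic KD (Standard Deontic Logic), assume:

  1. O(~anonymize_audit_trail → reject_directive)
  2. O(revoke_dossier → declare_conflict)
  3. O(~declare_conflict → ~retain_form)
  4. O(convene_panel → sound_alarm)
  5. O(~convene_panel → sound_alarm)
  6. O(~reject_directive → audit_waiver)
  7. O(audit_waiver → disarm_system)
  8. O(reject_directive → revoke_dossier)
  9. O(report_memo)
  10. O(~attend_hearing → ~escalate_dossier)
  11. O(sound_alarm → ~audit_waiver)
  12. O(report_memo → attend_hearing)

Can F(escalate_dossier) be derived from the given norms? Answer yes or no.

No

Premise 10 is O(~attend_hearing → ~escalate_dossier), but O(~attend_hearing) is not derivable from the premises, so it does not yield O(~escalate_dossier).
No other premise forces O(~escalate_dossier). An ideal world satisfying every premise can still have escalate_dossier true, so F(escalate_dossier) is not derivable.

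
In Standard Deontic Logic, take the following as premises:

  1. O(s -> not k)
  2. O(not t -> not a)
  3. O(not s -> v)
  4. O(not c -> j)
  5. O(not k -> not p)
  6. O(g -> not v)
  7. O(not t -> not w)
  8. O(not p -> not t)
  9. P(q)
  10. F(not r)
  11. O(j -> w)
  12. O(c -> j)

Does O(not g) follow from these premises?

Yes

Premises 4 and 12 are O(not c -> j) and O(c -> j); every ideal world satisfies not c or c, so in either case j holds — hence O(j).
Premise 11 is O(j -> w); since O(j), deontic closure gives O(w).
Premise 7, O(not t -> not w), contraposes to O(w -> t); with O(w) we get O(t).
Premise 8, O(not p -> not t), contraposes to O(t -> p); with O(t) we get O(p).
Premise 5 is O(not k -> not p); contrapositively O(p -> k). Since O(p) holds, K gives O(k).
The contrapositive of premise 1 (O(s -> not k)) is O(k -> not s), and O(k) is already established, so O(not s).
Applying K to premise 3 (O(not s -> v)) and O(not s) yields O(v).
Premise 6 is O(g -> not v); contrapositively O(v -> not g). Since O(v) holds, K gives O(not g).
Premises 2, 9, 10 do not contribute to this derivation.
So O(not g) follows.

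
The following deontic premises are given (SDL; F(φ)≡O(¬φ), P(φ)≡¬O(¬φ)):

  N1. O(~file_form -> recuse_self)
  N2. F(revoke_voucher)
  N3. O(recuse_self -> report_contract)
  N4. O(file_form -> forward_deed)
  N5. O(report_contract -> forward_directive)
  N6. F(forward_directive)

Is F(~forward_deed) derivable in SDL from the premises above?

Premise 6 is F(forward_directive), i.e. O(~forward_directive).
Premise 5, O(report_contract -> forward_directive), contraposes to O(~forward_directive -> ~report_contract); with O(~forward_directive) we get O(~report_contract).
Premise 3, O(recuse_self -> report_contract), contraposes to O(~report_contract -> ~recuse_self); with O(~report_contract) we get O(~recuse_self).
Premise 1, O(~file_form -> recuse_self), contraposes to O(~recuse_self -> file_form); with O(~recuse_self) we get O(file_form).
Premise 4 is O(file_form -> forward_deed); since O(file_form), deontic closure gives O(forward_deed).
Premise 2 does not contribute to this derivation.
So O(forward_deed) holds, i.e. F(~forward_deed). The claim follows.

Yes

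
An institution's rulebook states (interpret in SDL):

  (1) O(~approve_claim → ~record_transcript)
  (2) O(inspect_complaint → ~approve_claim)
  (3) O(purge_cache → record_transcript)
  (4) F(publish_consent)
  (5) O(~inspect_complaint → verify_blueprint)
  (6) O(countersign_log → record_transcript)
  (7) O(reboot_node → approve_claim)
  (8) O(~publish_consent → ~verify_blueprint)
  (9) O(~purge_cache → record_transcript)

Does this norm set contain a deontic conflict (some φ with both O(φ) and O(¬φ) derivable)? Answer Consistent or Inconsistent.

Inconsistent

Premises 3 and 9 cover both cases: O(purge_cache → record_transcript) and O(~purge_cache → record_transcript). Since purge_cache ∨ ~purge_cache is a tautology, O(record_transcript) follows.
The contrapositive of premise 1 (O(~approve_claim → ~record_transcript)) is O(record_transcript → approve_claim), and O(record_transcript) is already established, so O(approve_claim).
Premise 2 is O(inspect_complaint → ~approve_claim); contrapositively O(approve_claim → ~inspect_complaint). Since O(approve_claim) holds, K gives O(~inspect_complaint).
Applying K to premise 5 (O(~inspect_complaint → verify_blueprint)) and O(~inspect_complaint) yields O(verify_blueprint).
Premise 8 is O(~publish_consent → ~verify_blueprint); contrapositively O(verify_blueprint → publish_consent). Since O(verify_blueprint) holds, K gives O(publish_consent).
However, F(publish_consent) at premise 4 amounts to O(~publish_consent).
We now have both O(publish_consent) and O(~publish_consent) — publish_consent is simultaneously obligatory and forbidden, violating the D-axiom.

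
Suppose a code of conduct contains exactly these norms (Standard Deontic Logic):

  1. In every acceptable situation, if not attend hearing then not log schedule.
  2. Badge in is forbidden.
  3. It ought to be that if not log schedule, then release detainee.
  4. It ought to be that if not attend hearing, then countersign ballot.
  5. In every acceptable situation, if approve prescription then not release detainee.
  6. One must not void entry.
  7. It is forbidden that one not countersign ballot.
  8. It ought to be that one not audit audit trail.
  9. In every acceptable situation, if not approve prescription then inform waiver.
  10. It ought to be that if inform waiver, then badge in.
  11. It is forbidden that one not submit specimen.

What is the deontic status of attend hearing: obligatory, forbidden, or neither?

Obligatory

Premise 2, F(badge_in), is equivalent to O(¬badge_in).
The contrapositive of premise 10 (O(inform_waiver → badge_in)) is O(¬badge_in → ¬inform_waiver), and O(¬badge_in) is already established, so O(¬inform_waiver).
Premise 9 is O(¬approve_prescription → inform_waiver); contrapositively O(¬inform_waiver → approve_prescription). Since O(¬inform_waiver) holds, K gives O(approve_prescription).
Applying K to premise 5 (O(approve_prescription → ¬release_detainee)) and O(approve_prescription) yields O(¬release_detainee).
Premise 3 is O(¬log_schedule → release_detainee); contrapositively O(¬release_detainee → log_schedule). Since O(¬release_detainee) holds, K gives O(log_schedule).
Premise 1 is O(¬attend_hearing → ¬log_schedule); contrapositively O(log_schedule → attend_hearing). Since O(log_schedule) holds, K gives O(attend_hearing).
Premises 4, 6, 7, 8, 11 do not contribute to this derivation.
Hence attend_hearing is obligatory.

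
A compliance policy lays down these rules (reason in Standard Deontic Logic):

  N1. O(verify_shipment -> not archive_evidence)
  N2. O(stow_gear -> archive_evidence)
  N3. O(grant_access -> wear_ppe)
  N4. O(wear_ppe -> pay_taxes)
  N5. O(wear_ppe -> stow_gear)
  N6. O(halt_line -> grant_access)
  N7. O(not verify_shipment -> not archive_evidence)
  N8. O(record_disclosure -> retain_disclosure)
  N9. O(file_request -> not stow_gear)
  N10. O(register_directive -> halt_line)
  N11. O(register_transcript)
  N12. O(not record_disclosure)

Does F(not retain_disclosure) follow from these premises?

Premise 8 is O(record_disclosure -> retain_disclosure), but O(record_disclosure) is not derivable from the premises, so it does not yield O(retain_disclosure).
No other premise forces O(retain_disclosure). An ideal world satisfying every premise can still have not retain_disclosure true, so F(not retain_disclosure) is not derivable.

No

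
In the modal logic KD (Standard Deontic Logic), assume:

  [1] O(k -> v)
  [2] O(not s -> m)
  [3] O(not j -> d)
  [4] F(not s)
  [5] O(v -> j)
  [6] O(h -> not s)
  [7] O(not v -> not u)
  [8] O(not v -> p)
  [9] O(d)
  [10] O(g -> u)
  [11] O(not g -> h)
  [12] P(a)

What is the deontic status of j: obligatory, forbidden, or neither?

Obligatory

Premise 4 is F(not s), i.e. O(s).
Premise 6, O(h -> not s), contraposes to O(s -> not h); with O(s) we get O(not h).
Premise 11 is O(not g -> h); contrapositively O(not h -> g). Since O(not h) holds, K gives O(g).
From O(g) and premise 10, O(g -> u), we obtain O(u).
Premise 7, O(not v -> not u), contraposes to O(u -> v); with O(u) we get O(v).
Premise 5 is O(v -> j); since O(v), deontic closure gives O(j).
Premises 1, 2, 3, 8, 9, 12 do not contribute to this derivation.
Hence j is obligatory.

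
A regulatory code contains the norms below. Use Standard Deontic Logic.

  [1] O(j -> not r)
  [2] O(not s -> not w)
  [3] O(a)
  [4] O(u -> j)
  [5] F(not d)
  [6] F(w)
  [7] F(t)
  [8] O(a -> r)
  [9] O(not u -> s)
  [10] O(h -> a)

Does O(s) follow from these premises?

Yes

Premise 3 states O(a) outright.
From O(a) and premise 8, O(a -> r), we obtain O(r).
Premise 1, O(j -> not r), contraposes to O(r -> not j); with O(r) we get O(not j).
The contrapositive of premise 4 (O(u -> j)) is O(not j -> not u), and O(not j) is already established, so O(not u).
Applying K to premise 9 (O(not u -> s)) and O(not u) yields O(s).
Premises 2, 5, 6, 7, 10 do not contribute to this derivation.
So O(s) follows.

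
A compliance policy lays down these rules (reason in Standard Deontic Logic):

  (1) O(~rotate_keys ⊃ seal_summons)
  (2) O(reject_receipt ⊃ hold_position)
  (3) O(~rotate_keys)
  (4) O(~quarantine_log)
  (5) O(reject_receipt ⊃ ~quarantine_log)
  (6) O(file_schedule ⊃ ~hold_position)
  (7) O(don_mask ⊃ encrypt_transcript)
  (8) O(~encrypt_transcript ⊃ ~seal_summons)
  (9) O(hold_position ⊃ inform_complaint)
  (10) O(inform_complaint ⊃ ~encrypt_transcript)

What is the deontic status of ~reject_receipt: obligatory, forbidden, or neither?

Premise 3 states O(~rotate_keys) outright.
Premise 1 is O(~rotate_keys ⊃ seal_summons); since O(~rotate_keys), deontic closure gives O(seal_summons).
The contrapositive of premise 8 (O(~encrypt_transcript ⊃ ~seal_summons)) is O(seal_summons ⊃ encrypt_transcript), and O(seal_summons) is already established, so O(encrypt_transcript).
Premise 10 is O(inform_complaint ⊃ ~encrypt_transcript); contrapositively O(encrypt_transcript ⊃ ~inform_complaint). Since O(encrypt_transcript) holds, K gives O(~inform_complaint).
Premise 9, O(hold_position ⊃ inform_complaint), contraposes to O(~inform_complaint ⊃ ~hold_position); with O(~inform_complaint) we get O(~hold_position).
Premise 2 is O(reject_receipt ⊃ hold_position); contrapositively O(~hold_position ⊃ ~reject_receipt). Since O(~hold_position) holds, K gives O(~reject_receipt).
Premises 4, 5, 6, 7 do not contribute to this derivation.
Hence ~reject_receipt is obligatory.

Obligatory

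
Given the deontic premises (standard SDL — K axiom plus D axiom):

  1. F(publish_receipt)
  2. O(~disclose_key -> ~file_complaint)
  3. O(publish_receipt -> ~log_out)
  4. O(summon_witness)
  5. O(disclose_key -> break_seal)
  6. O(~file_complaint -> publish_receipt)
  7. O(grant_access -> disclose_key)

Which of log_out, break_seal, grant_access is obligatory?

break_seal

Premise 1 is F(publish_receipt), i.e. O(~publish_receipt).
Premise 6 is O(~file_complaint -> publish_receipt); contrapositively O(~publish_receipt -> file_complaint). Since O(~publish_receipt) holds, K gives O(file_complaint).
Premise 2 is O(~disclose_key -> ~file_complaint); contrapositively O(file_complaint -> disclose_key). Since O(file_complaint) holds, K gives O(disclose_key).
With premise 5, O(disclose_key -> break_seal), the K-axiom yields O(break_seal).
So O(break_seal) holds — break_seal is obligatory. None of the other listed options is made obligatory by any chain of premises.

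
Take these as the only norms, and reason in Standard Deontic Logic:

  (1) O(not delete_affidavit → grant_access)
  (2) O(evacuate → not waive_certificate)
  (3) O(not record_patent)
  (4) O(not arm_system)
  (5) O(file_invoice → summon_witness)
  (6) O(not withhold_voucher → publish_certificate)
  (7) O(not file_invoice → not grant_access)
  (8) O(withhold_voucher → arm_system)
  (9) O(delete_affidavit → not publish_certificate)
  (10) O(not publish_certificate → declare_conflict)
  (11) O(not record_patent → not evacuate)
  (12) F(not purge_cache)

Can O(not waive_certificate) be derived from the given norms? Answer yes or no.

No

Premise 2 is O(evacuate → not waive_certificate), but O(evacuate) is not derivable from the premises, so it does not yield O(not waive_certificate).
No other premise forces O(not waive_certificate). An ideal world satisfying every premise can still have not waive_certificate false, so O(not waive_certificate) is not derivable.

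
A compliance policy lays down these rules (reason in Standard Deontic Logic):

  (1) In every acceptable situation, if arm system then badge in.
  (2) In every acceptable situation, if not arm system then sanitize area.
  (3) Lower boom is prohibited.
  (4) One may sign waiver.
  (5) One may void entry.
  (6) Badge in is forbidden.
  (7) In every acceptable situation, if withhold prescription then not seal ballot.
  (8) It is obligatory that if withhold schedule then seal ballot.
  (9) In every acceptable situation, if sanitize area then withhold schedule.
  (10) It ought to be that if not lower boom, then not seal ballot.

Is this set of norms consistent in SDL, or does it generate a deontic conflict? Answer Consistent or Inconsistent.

Premise 3, F(lower_boom), is equivalent to O(¬lower_boom).
Applying K to premise 10 (O(¬lower_boom → ¬seal_ballot)) and O(¬lower_boom) yields O(¬seal_ballot).
Premise 8 is O(withhold_schedule → seal_ballot); contrapositively O(¬seal_ballot → ¬withhold_schedule). Since O(¬seal_ballot) holds, K gives O(¬withhold_schedule).
The contrapositive of premise 9 (O(sanitize_area → withhold_schedule)) is O(¬withhold_schedule → ¬sanitize_area), and O(¬withhold_schedule) is already established, so O(¬sanitize_area).
Premise 2, O(¬arm_system → sanitize_area), contraposes to O(¬sanitize_area → arm_system); with O(¬sanitize_area) we get O(arm_system).
Applying K to premise 1 (O(arm_system → badge_in)) and O(arm_system) yields O(badge_in).
But premise 6, F(badge_in), means O(¬badge_in).
We now have both O(badge_in) and O(¬badge_in) — badge_in is simultaneously obligatory and forbidden, violating the D-axiom.

Inconsistent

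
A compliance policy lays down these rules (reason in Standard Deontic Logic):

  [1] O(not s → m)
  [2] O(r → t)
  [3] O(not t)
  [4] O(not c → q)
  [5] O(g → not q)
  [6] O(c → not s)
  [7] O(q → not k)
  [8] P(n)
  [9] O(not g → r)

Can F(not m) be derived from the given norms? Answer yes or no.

From premise 3 we have O(not t).
The contrapositive of premise 2 (O(r → t)) is O(not t → not r), and O(not t) is already established, so O(not r).
Premise 9, O(not g → r), contraposes to O(not r → g); with O(not r) we get O(g).
With premise 5, O(g → not q), the K-axiom yields O(not q).
Premise 4 is O(not c → q); contrapositively O(not q → c). Since O(not q) holds, K gives O(c).
Premise 6 is O(c → not s); since O(c), deontic closure gives O(not s).
Applying K to premise 1 (O(not s → m)) and O(not s) yields O(m).
Premises 7, 8 do not contribute to this derivation.
So O(m) holds, i.e. F(not m). The claim follows.

Yes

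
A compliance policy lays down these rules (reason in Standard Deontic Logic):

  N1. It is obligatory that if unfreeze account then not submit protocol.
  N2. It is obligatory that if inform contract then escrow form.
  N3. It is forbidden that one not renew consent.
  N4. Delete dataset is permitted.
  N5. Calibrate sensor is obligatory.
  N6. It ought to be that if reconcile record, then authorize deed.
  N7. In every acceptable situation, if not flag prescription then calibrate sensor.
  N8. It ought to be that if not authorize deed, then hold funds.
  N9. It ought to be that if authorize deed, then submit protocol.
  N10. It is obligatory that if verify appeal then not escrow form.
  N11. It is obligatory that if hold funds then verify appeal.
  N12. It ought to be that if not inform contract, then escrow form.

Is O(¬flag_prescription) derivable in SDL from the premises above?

No

Premise 7 is O(¬flag_prescription → calibrate_sensor); even if O(calibrate_sensor) held, inferring O(¬flag_prescription) would be affirming the consequent — invalid.
No other premise forces O(¬flag_prescription). An ideal world satisfying every premise can still have ¬flag_prescription false, so O(¬flag_prescription) is not derivable.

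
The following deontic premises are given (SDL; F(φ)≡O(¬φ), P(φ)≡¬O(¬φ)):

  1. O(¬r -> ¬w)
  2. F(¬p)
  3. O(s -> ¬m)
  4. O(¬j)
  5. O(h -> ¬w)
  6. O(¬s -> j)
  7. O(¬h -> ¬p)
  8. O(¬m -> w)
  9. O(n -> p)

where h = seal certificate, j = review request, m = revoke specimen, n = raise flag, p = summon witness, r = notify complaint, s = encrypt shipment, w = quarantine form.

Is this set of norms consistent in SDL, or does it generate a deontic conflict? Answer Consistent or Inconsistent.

Premise 2 is F(¬p), i.e. O(p).
Premise 7, O(¬h -> ¬p), contraposes to O(p -> h); with O(p) we get O(h).
Premise 5 is O(h -> ¬w); since O(h), deontic closure gives O(¬w).
The contrapositive of premise 8 (O(¬m -> w)) is O(¬w -> m), and O(¬w) is already established, so O(m).
Premise 3 is O(s -> ¬m); contrapositively O(m -> ¬s). Since O(m) holds, K gives O(¬s).
Premise 6 is O(¬s -> j); since O(¬s), deontic closure gives O(j).
However, premise 4 gives O(¬j).
We now have both O(j) and O(¬j) — j is simultaneously obligatory and forbidden, violating the D-axiom.

Inconsistent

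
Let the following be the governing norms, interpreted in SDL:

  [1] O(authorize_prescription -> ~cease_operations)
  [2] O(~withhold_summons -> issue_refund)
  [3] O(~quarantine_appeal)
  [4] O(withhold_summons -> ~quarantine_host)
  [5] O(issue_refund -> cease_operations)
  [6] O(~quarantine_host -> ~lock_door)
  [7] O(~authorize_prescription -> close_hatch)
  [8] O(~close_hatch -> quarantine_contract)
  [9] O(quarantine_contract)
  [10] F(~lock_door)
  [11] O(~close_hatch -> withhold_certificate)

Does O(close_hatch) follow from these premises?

F(~lock_door) at premise 10 means O(lock_door).
Premise 6 is O(~quarantine_host -> ~lock_door); contrapositively O(lock_door -> quarantine_host). Since O(lock_door) holds, K gives O(quarantine_host).
Premise 4, O(withhold_summons -> ~quarantine_host), contraposes to O(quarantine_host -> ~withhold_summons); with O(quarantine_host) we get O(~withhold_summons).
Applying K to premise 2 (O(~withhold_summons -> issue_refund)) and O(~withhold_summons) yields O(issue_refund).
Premise 5 is O(issue_refund -> cease_operations); since O(issue_refund), deontic closure gives O(cease_operations).
Premise 1, O(authorize_prescription -> ~cease_operations), contraposes to O(cease_operations -> ~authorize_prescription); with O(cease_operations) we get O(~authorize_prescription).
With premise 7, O(~authorize_prescription -> close_hatch), the K-axiom yields O(close_hatch).
Premises 3, 8, 9, 11 do not contribute to this derivation.
So O(close_hatch) follows.

Yes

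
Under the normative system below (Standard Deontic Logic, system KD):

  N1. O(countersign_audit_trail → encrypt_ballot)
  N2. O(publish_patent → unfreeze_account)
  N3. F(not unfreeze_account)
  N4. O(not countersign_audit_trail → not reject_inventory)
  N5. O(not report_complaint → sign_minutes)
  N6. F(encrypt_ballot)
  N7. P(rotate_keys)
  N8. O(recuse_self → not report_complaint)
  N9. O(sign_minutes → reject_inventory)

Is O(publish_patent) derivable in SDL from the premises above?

Premise 2 is O(publish_patent → unfreeze_account); even if O(unfreeze_account) held, inferring O(publish_patent) would be affirming the consequent — invalid.
No other premise forces O(publish_patent). An ideal world satisfying every premise can still have publish_patent false, so O(publish_patent) is not derivable.

No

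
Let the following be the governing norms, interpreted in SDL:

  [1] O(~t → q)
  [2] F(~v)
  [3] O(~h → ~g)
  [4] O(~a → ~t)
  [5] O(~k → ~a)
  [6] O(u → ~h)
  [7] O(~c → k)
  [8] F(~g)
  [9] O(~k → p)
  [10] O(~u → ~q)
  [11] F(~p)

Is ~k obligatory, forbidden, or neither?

F(~g) at premise 8 means O(g).
Premise 3, O(~h → ~g), contraposes to O(g → h); with O(g) we get O(h).
Premise 6, O(u → ~h), contraposes to O(h → ~u); with O(h) we get O(~u).
Applying K to premise 10 (O(~u → ~q)) and O(~u) yields O(~q).
Premise 1, O(~t → q), contraposes to O(~q → t); with O(~q) we get O(t).
The contrapositive of premise 4 (O(~a → ~t)) is O(t → a), and O(t) is already established, so O(a).
The contrapositive of premise 5 (O(~k → ~a)) is O(a → k), and O(a) is already established, so O(k).
Premises 2, 7, 9, 11 do not contribute to this derivation.
Thus O(k), which is F(~k): ~k is forbidden.

Forbidden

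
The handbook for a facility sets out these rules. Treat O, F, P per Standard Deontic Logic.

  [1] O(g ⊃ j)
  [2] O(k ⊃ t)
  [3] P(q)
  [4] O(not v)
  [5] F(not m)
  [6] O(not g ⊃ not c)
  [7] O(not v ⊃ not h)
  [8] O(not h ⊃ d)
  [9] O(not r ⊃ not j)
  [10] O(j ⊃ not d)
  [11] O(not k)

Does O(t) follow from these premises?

Premise 2 is O(k ⊃ t), but O(k) is not derivable from the premises, so it does not yield O(t).
No other premise forces O(t). An ideal world satisfying every premise can still have t false, so O(t) is not derivable.

No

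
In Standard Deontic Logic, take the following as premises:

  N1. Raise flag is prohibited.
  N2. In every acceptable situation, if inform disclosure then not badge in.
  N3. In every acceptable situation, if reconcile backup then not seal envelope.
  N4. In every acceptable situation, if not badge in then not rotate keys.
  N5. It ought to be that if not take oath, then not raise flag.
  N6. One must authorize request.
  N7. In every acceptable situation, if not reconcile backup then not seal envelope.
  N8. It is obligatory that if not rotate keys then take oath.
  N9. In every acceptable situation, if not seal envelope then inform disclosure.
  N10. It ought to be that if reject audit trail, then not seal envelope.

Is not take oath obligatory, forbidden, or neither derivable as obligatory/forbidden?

Forbidden

Premises 7 and 3 cover both cases: O(¬reconcile_backup → ¬seal_envelope) and O(reconcile_backup → ¬seal_envelope). Since ¬reconcile_backup ∨ reconcile_backup is a tautology, O(¬seal_envelope) follows.
From O(¬seal_envelope) and premise 9, O(¬seal_envelope → inform_disclosure), we obtain O(inform_disclosure).
Applying K to premise 2 (O(inform_disclosure → ¬badge_in)) and O(inform_disclosure) yields O(¬badge_in).
Premise 4 is O(¬badge_in → ¬rotate_keys); since O(¬badge_in), deontic closure gives O(¬rotate_keys).
Premise 8 is O(¬rotate_keys → take_oath); since O(¬rotate_keys), deontic closure gives O(take_oath).
Premises 1, 5, 6, 10 do not contribute to this derivation.
Thus O(take_oath), which is F(¬take_oath): ¬take_oath is forbidden.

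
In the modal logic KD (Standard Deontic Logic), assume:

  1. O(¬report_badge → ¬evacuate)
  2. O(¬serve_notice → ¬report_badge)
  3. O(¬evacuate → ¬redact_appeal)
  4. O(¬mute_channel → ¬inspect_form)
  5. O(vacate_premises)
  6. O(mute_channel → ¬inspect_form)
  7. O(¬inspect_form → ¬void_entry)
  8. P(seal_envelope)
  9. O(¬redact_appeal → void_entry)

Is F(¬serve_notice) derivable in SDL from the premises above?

By case analysis on ¬mute_channel: premise 4 gives O(¬mute_channel → ¬inspect_form) and premise 6 gives O(mute_channel → ¬inspect_form), so O(¬inspect_form) either way.
With premise 7, O(¬inspect_form → ¬void_entry), the K-axiom yields O(¬void_entry).
The contrapositive of premise 9 (O(¬redact_appeal → void_entry)) is O(¬void_entry → redact_appeal), and O(¬void_entry) is already established, so O(redact_appeal).
Premise 3 is O(¬evacuate → ¬redact_appeal); contrapositively O(redact_appeal → evacuate). Since O(redact_appeal) holds, K gives O(evacuate).
Premise 1, O(¬report_badge → ¬evacuate), contraposes to O(evacuate → report_badge); with O(evacuate) we get O(report_badge).
Premise 2, O(¬serve_notice → ¬report_badge), contraposes to O(report_badge → serve_notice); with O(report_badge) we get O(serve_notice).
Premises 5, 8 do not contribute to this derivation.
So O(serve_notice) holds, i.e. F(¬serve_notice). The claim follows.

Yes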